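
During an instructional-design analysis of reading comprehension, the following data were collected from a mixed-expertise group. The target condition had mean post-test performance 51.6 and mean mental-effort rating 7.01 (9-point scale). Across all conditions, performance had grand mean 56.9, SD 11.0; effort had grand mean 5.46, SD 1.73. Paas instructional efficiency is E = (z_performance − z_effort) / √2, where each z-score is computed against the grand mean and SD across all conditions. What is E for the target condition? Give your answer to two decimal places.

-0.97

z_performance = (51.6 − 56.9) / 11.0 = -5.3000 / 11.0 = -0.4818.
z_effort = (7.01 − 5.46) / 1.73 = 1.5500 / 1.73 = 0.8960.
z_P − z_E = -0.4818 − 0.8960 = -1.3778.
E = -1.3778 / √2 = -1.3778 / 1.41421 = -0.9743 ≈ -0.97.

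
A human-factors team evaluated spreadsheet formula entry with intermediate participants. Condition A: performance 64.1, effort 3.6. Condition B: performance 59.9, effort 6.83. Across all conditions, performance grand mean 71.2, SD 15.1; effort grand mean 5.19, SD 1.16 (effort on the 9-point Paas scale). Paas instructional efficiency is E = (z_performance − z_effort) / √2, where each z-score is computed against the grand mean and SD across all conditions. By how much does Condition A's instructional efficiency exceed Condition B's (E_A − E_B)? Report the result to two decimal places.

Condition A: z_P = (64.1 − 71.2)/15.1 = -0.4702; z_E = (3.6 − 5.19)/1.16 = -1.3707; E_A = (-0.4702 − (-1.3707))/√2 = 0.6367.
Condition B: z_P = (59.9 − 71.2)/15.1 = -0.7483; z_E = (6.83 − 5.19)/1.16 = 1.4138; E_B = (-0.7483 − 1.4138)/√2 = -1.5288.
E_A − E_B = 0.6367 − (-1.5288) = 2.1655 ≈ 2.17.

2.17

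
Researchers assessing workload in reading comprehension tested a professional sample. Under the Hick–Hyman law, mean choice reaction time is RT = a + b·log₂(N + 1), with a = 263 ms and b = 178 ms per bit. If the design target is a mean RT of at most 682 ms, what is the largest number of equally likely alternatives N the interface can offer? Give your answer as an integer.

4

Set 263 + 178·log₂(N + 1) ≤ 682.
log₂(N + 1) ≤ (682 − 263) / 178 = 2.3539.
N + 1 ≤ 2^2.3539 = 5.1120.
N ≤ 4.1120, so the largest integer N is 4.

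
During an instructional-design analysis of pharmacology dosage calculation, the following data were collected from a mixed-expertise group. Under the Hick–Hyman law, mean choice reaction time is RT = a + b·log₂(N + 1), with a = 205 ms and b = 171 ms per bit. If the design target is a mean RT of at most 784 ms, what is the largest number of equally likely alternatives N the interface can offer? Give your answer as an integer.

Set 205 + 171·log₂(N + 1) ≤ 784.
log₂(N + 1) ≤ (784 − 205) / 171 = 3.3860.
N + 1 ≤ 2^3.3860 = 10.4541.
N ≤ 9.4541, so the largest integer N is 9.

9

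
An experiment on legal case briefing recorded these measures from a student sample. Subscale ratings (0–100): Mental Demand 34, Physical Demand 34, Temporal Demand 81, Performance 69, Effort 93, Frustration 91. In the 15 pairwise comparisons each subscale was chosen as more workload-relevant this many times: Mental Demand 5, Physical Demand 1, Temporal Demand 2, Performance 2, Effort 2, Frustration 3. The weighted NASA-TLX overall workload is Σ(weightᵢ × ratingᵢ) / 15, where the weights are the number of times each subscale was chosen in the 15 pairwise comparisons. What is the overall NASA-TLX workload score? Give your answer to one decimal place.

The tallies are the weights (they sum to 15).
Weighted sum = 5·34 + 1·34 + 2·81 + 2·69 + 2·93 + 3·91
            = 170 + 34 + 162 + 138 + 186 + 273 = 963.
Overall workload = 963 / 15 = 64.2000 ≈ 64.2.

64.2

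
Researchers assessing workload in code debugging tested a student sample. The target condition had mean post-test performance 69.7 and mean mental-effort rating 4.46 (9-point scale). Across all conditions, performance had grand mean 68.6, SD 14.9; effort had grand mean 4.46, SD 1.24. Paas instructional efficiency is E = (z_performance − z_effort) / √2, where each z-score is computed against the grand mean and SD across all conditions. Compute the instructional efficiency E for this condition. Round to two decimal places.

0.05

z_performance = (69.7 − 68.6) / 14.9 = 1.1000 / 14.9 = 0.0738.
z_effort = (4.46 − 4.46) / 1.24 = 0.0000 / 1.24 = 0.0000.
z_P − z_E = 0.0738 − 0.0000 = 0.0738.
E = 0.0738 / √2 = 0.0738 / 1.41421 = 0.0522 ≈ 0.05.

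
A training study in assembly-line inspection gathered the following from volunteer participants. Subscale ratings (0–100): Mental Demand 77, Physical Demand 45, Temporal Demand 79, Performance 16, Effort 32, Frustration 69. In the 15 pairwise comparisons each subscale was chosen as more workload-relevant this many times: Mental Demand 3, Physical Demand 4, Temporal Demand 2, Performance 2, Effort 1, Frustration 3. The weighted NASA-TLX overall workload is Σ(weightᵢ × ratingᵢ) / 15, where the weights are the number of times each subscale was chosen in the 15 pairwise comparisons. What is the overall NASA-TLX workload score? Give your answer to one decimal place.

The tallies are the weights (they sum to 15).
Weighted sum = 3·77 + 4·45 + 2·79 + 2·16 + 1·32 + 3·69
            = 231 + 180 + 158 + 32 + 32 + 207 = 840.
Overall workload = 840 / 15 = 56.0000 ≈ 56.0.

56.0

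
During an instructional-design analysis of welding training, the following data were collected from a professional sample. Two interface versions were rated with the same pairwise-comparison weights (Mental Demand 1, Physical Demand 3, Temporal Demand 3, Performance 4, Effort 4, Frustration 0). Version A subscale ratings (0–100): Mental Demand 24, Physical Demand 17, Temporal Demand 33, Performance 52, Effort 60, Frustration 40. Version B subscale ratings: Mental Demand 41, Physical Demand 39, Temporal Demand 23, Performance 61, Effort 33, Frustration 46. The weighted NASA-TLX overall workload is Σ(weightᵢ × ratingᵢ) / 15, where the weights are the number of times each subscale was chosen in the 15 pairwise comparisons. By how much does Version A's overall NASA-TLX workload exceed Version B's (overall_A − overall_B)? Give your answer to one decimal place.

1.3

Version A weighted sum = 1·24 + 3·17 + 3·33 + 4·52 + 4·60 + 0·40 = 24 + 51 + 99 + 208 + 240 + 0 = 622; overall_A = 622/15 = 41.4667.
Version B weighted sum = 1·41 + 3·39 + 3·23 + 4·61 + 4·33 + 0·46 = 41 + 117 + 69 + 244 + 132 + 0 = 603; overall_B = 603/15 = 40.2000.
Difference = 41.4667 − 40.2000 = 1.2667 ≈ 1.3.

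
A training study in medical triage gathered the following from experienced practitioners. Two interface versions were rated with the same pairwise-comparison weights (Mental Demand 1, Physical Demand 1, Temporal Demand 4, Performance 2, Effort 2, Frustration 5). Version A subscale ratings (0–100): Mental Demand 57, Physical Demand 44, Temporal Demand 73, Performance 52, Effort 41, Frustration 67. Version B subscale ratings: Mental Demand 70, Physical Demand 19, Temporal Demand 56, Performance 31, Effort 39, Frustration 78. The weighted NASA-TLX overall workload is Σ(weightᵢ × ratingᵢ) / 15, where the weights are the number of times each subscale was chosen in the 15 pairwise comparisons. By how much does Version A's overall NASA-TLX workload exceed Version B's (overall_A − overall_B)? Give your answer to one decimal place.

4.7

Version A weighted sum = 1·57 + 1·44 + 4·73 + 2·52 + 2·41 + 5·67 = 57 + 44 + 292 + 104 + 82 + 335 = 914; overall_A = 914/15 = 60.9333.
Version B weighted sum = 1·70 + 1·19 + 4·56 + 2·31 + 2·39 + 5·78 = 70 + 19 + 224 + 62 + 78 + 390 = 843; overall_B = 843/15 = 56.2000.
Difference = 60.9333 − 56.2000 = 4.7333 ≈ 4.7.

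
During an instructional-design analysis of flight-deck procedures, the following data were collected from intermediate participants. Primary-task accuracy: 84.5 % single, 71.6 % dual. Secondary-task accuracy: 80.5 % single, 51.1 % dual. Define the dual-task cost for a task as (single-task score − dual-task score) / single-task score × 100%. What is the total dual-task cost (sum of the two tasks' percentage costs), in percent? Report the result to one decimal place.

Primary cost = (84.5 − 71.6) / 84.5 × 100% = 15.2663%.
Secondary cost = (80.5 − 51.1) / 80.5 × 100% = 36.5217%.
Total = 15.2663% + 36.5217% = 51.7880% ≈ 51.8%.

51.8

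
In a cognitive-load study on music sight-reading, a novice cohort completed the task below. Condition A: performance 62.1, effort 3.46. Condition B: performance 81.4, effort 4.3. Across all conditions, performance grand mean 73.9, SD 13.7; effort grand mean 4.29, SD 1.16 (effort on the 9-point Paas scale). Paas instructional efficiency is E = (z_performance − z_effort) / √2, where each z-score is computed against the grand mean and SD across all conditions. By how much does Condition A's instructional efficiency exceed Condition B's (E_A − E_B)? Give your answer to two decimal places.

Condition A: z_P = (62.1 − 73.9)/13.7 = -0.8613; z_E = (3.46 − 4.29)/1.16 = -0.7155; E_A = (-0.8613 − (-0.7155))/√2 = -0.1031.
Condition B: z_P = (81.4 − 73.9)/13.7 = 0.5474; z_E = (4.3 − 4.29)/1.16 = 0.0086; E_B = (0.5474 − 0.0086)/√2 = 0.3810.
E_A − E_B = -0.1031 − 0.3810 = -0.4841 ≈ -0.48.

-0.48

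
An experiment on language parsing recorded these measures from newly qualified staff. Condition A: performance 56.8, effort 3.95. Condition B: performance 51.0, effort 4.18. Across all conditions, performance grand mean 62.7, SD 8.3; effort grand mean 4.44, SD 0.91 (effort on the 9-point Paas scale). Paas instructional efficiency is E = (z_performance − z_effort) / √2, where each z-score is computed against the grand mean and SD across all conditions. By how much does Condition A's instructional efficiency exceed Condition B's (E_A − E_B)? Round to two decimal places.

Condition A: z_P = (56.8 − 62.7)/8.3 = -0.7108; z_E = (3.95 − 4.44)/0.91 = -0.5385; E_A = (-0.7108 − (-0.5385))/√2 = -0.1218.
Condition B: z_P = (51.0 − 62.7)/8.3 = -1.4096; z_E = (4.18 − 4.44)/0.91 = -0.2857; E_B = (-1.4096 − (-0.2857))/√2 = -0.7947.
E_A − E_B = -0.1218 − (-0.7947) = 0.6729 ≈ 0.67.

0.67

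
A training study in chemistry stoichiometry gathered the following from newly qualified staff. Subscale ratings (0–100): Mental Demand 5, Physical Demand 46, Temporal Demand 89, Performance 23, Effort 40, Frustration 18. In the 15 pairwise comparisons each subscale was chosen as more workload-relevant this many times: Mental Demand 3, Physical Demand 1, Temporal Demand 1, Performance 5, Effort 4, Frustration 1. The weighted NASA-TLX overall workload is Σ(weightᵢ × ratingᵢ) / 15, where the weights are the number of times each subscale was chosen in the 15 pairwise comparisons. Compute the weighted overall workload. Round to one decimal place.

29.5

The tallies are the weights (they sum to 15).
Weighted sum = 3·5 + 1·46 + 1·89 + 5·23 + 4·40 + 1·18
            = 15 + 46 + 89 + 115 + 160 + 18 = 443.
Overall workload = 443 / 15 = 29.5333 ≈ 29.5.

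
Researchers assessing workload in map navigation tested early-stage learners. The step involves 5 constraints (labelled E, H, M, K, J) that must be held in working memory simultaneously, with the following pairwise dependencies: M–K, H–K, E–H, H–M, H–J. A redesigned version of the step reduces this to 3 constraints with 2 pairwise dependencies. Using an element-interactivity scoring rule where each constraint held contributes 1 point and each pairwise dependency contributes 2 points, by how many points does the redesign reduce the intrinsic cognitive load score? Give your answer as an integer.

Original: 5 × 1 + 5 × 2 = 5 + 10 = 15.
Redesigned: 3 × 1 + 2 × 2 = 3 + 4 = 7.
Reduction = 15 − 7 = 8.

8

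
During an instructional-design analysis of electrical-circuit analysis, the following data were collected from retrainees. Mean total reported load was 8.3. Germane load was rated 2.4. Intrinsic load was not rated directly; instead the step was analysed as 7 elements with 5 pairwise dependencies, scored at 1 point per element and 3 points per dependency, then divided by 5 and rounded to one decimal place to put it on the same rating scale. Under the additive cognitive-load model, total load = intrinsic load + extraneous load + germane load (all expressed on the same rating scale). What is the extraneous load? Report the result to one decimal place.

Intrinsic (element-interactivity): (7 × 1 + 5 × 3) / 5 = 22 / 5 = 4.4000 → 4.4.
extraneous load = total − intrinsic − germane
             = 8.3 − 4.4 − 2.4 = 1.5.

1.5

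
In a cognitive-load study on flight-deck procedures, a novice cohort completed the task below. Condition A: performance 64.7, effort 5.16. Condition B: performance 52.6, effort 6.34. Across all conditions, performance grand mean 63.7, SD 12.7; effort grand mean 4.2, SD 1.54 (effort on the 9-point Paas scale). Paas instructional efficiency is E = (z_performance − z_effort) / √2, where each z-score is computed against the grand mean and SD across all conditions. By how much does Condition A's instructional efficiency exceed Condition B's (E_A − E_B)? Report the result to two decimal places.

1.22

Condition A: z_P = (64.7 − 63.7)/12.7 = 0.0787; z_E = (5.16 − 4.2)/1.54 = 0.6234; E_A = (0.0787 − 0.6234)/√2 = -0.3852.
Condition B: z_P = (52.6 − 63.7)/12.7 = -0.8740; z_E = (6.34 − 4.2)/1.54 = 1.3896; E_B = (-0.8740 − 1.3896)/√2 = -1.6006.
E_A − E_B = -0.3852 − (-1.6006) = 1.2154 ≈ 1.22.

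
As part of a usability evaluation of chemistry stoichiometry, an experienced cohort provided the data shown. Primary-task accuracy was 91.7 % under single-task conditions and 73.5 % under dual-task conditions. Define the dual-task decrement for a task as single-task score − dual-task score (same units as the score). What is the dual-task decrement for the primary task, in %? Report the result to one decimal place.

Decrement = 91.7 − 73.5 = 18.2000 % ≈ 18.2 %.

18.2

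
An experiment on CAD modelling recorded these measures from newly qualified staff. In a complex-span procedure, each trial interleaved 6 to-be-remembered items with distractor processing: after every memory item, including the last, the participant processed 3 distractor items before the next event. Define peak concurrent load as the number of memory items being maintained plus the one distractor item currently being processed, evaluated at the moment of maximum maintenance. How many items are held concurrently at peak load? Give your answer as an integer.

Maintenance is greatest during the distractor(s) after memory item 6: all 6 memory items are being held.
One distractor item is concurrently being processed.
Peak concurrent load = 6 + 1 = 7 items.

7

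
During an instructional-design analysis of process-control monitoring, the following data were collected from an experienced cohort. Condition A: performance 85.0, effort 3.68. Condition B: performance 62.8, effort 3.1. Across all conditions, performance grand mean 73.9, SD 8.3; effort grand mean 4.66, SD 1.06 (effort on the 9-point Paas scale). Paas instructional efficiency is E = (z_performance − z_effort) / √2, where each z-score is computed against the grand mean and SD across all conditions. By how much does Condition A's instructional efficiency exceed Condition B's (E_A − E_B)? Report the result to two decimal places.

Condition A: z_P = (85.0 − 73.9)/8.3 = 1.3373; z_E = (3.68 − 4.66)/1.06 = -0.9245; E_A = (1.3373 − (-0.9245))/√2 = 1.5993.
Condition B: z_P = (62.8 − 73.9)/8.3 = -1.3373; z_E = (3.1 − 4.66)/1.06 = -1.4717; E_B = (-1.3373 − (-1.4717))/√2 = 0.0950.
E_A − E_B = 1.5993 − 0.0950 = 1.5043 ≈ 1.50.

1.50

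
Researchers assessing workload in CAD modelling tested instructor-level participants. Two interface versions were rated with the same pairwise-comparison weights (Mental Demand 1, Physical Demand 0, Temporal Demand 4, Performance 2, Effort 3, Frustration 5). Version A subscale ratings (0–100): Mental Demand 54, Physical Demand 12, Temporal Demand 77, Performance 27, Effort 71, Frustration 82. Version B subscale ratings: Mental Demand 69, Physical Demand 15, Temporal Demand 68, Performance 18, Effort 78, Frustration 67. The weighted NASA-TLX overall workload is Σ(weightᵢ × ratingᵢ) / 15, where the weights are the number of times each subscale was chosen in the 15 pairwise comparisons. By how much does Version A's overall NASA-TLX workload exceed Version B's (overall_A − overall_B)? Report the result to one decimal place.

Version A weighted sum = 1·54 + 0·12 + 4·77 + 2·27 + 3·71 + 5·82 = 54 + 0 + 308 + 54 + 213 + 410 = 1039; overall_A = 1039/15 = 69.2667.
Version B weighted sum = 1·69 + 0·15 + 4·68 + 2·18 + 3·78 + 5·67 = 69 + 0 + 272 + 36 + 234 + 335 = 946; overall_B = 946/15 = 63.0667.
Difference = 69.2667 − 63.0667 = 6.2000 ≈ 6.2.

6.2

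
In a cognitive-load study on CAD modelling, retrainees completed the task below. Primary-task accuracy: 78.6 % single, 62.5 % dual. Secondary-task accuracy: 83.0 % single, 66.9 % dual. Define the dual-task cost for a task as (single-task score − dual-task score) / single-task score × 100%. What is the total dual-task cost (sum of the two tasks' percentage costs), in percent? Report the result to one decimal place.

Primary cost = (78.6 − 62.5) / 78.6 × 100% = 20.4835%.
Secondary cost = (83.0 − 66.9) / 83.0 × 100% = 19.3976%.
Total = 20.4835% + 19.3976% = 39.8811% ≈ 39.9%.

39.9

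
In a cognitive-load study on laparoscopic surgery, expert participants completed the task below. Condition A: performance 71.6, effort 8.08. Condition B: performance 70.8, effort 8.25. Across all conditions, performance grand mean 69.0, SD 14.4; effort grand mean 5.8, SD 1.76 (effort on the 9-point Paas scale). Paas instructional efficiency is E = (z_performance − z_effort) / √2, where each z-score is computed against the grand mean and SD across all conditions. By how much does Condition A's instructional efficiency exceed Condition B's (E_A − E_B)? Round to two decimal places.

Condition A: z_P = (71.6 − 69.0)/14.4 = 0.1806; z_E = (8.08 − 5.8)/1.76 = 1.2955; E_A = (0.1806 − 1.2955)/√2 = -0.7884.
Condition B: z_P = (70.8 − 69.0)/14.4 = 0.1250; z_E = (8.25 − 5.8)/1.76 = 1.3920; E_B = (0.1250 − 1.3920)/√2 = -0.8959.
E_A − E_B = -0.7884 − (-0.8959) = 0.1075 ≈ 0.11.

0.11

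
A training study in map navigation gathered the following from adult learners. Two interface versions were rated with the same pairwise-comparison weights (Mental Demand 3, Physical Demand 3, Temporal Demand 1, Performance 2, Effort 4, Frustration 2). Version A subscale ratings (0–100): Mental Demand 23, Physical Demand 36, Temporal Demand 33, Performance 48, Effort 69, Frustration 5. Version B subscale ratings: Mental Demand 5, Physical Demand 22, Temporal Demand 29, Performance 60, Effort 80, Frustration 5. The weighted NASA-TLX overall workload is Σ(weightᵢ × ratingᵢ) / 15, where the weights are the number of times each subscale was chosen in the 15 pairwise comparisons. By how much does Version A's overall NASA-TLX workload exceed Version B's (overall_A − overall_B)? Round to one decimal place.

Version A weighted sum = 3·23 + 3·36 + 1·33 + 2·48 + 4·69 + 2·5 = 69 + 108 + 33 + 96 + 276 + 10 = 592; overall_A = 592/15 = 39.4667.
Version B weighted sum = 3·5 + 3·22 + 1·29 + 2·60 + 4·80 + 2·5 = 15 + 66 + 29 + 120 + 320 + 10 = 560; overall_B = 560/15 = 37.3333.
Difference = 39.4667 − 37.3333 = 2.1334 ≈ 2.1.

2.1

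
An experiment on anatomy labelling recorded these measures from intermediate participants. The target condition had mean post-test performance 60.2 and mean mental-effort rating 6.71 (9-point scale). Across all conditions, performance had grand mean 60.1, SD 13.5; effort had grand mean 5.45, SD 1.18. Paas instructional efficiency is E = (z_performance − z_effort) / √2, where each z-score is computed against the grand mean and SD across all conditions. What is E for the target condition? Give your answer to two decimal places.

-0.75

z_performance = (60.2 − 60.1) / 13.5 = 0.1000 / 13.5 = 0.0074.
z_effort = (6.71 − 5.45) / 1.18 = 1.2600 / 1.18 = 1.0678.
z_P − z_E = 0.0074 − 1.0678 = -1.0604.
E = -1.0604 / √2 = -1.0604 / 1.41421 = -0.7498 ≈ -0.75.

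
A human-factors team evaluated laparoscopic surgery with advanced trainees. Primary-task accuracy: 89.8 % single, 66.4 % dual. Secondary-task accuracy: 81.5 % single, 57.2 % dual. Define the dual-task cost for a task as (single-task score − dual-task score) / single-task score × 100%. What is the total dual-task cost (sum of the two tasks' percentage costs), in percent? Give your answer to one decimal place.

Primary cost = (89.8 − 66.4) / 89.8 × 100% = 26.0579%.
Secondary cost = (81.5 − 57.2) / 81.5 × 100% = 29.8160%.
Total = 26.0579% + 29.8160% = 55.8739% ≈ 55.9%.

55.9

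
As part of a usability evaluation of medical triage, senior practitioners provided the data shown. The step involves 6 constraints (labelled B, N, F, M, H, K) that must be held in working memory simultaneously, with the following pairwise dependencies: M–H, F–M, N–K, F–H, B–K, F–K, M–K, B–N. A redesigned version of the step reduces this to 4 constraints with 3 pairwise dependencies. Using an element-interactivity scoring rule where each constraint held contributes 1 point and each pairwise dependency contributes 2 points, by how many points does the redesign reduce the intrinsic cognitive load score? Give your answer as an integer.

12

Original: 6 × 1 + 8 × 2 = 6 + 16 = 22.
Redesigned: 4 × 1 + 3 × 2 = 4 + 6 = 10.
Reduction = 22 − 10 = 12.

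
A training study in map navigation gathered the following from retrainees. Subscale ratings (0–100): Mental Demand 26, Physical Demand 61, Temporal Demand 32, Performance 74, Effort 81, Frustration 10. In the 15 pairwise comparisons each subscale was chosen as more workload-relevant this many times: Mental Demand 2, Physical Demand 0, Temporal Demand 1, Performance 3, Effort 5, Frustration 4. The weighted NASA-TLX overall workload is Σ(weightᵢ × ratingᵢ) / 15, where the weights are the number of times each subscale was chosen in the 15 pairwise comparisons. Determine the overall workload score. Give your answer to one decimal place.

50.1

The tallies are the weights (they sum to 15).
Weighted sum = 2·26 + 0·61 + 1·32 + 3·74 + 5·81 + 4·10
            = 52 + 0 + 32 + 222 + 405 + 40 = 751.
Overall workload = 751 / 15 = 50.0667 ≈ 50.1.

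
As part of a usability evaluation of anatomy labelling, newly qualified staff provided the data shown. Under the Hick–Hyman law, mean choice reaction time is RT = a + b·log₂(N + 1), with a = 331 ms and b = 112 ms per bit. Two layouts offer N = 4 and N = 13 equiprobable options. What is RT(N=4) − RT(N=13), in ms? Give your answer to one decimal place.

RT(4) = 331 + 112·log₂(5) = 331 + 112·2.3219 = 591.0528 ms.
RT(13) = 331 + 112·log₂(14) = 331 + 112·3.8074 = 757.4288 ms.
Difference = 591.0528 − 757.4288 = -166.3760 ≈ -166.4 ms.

-166.4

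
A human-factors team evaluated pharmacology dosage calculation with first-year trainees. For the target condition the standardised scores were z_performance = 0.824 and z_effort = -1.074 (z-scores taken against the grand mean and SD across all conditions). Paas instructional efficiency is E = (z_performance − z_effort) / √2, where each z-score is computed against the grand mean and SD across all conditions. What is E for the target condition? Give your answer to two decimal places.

1.34

z_P − z_E = 0.824 − (-1.074) = 1.8980.
E = 1.8980 / √2 = 1.8980 / 1.41421 = 1.3421 ≈ 1.34.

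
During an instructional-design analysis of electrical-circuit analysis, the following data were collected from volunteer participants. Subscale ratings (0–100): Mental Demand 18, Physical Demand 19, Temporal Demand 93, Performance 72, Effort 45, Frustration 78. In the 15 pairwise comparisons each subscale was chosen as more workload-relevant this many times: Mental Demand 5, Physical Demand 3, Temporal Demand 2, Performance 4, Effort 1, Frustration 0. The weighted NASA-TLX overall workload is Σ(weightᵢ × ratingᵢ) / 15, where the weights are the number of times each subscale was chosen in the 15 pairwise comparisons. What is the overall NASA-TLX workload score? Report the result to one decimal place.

44.4

The tallies are the weights (they sum to 15).
Weighted sum = 5·18 + 3·19 + 2·93 + 4·72 + 1·45 + 0·78
            = 90 + 57 + 186 + 288 + 45 + 0 = 666.
Overall workload = 666 / 15 = 44.4000 ≈ 44.4.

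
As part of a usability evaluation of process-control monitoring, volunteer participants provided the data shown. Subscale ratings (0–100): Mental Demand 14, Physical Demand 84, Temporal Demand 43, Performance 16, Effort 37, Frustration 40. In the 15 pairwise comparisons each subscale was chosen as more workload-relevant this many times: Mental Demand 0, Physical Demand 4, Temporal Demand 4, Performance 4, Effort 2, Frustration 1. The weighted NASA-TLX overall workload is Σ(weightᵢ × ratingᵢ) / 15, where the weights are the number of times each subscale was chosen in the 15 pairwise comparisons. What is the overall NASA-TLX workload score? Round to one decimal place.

45.7

The tallies are the weights (they sum to 15).
Weighted sum = 0·14 + 4·84 + 4·43 + 4·16 + 2·37 + 1·40
            = 0 + 336 + 172 + 64 + 74 + 40 = 686.
Overall workload = 686 / 15 = 45.7333 ≈ 45.7.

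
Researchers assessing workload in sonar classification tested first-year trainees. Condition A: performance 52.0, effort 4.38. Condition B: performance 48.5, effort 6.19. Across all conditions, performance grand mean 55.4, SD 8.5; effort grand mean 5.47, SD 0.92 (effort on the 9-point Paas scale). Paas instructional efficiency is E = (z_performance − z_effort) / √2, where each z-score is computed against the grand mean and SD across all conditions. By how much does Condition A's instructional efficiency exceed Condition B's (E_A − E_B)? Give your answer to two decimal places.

1.68

Condition A: z_P = (52.0 − 55.4)/8.5 = -0.4000; z_E = (4.38 − 5.47)/0.92 = -1.1848; E_A = (-0.4000 − (-1.1848))/√2 = 0.5549.
Condition B: z_P = (48.5 − 55.4)/8.5 = -0.8118; z_E = (6.19 − 5.47)/0.92 = 0.7826; E_B = (-0.8118 − 0.7826)/√2 = -1.1274.
E_A − E_B = 0.5549 − (-1.1274) = 1.6823 ≈ 1.68.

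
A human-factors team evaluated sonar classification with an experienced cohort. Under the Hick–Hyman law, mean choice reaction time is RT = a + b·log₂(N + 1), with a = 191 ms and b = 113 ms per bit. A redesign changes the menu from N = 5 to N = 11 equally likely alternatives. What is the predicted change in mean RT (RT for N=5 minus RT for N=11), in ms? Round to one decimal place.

RT(5) = 191 + 113·log₂(6) = 191 + 113·2.5850 = 483.1050 ms.
RT(11) = 191 + 113·log₂(12) = 191 + 113·3.5850 = 596.1050 ms.
Difference = 483.1050 − 596.1050 = -113.0000 ≈ -113.0 ms.

-113.0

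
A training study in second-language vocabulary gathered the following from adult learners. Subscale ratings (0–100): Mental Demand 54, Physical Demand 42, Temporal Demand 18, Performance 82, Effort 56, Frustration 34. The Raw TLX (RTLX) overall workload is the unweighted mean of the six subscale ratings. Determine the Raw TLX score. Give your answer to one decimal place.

47.7

Sum of ratings = 54 + 42 + 18 + 82 + 56 + 34 = 286.
RTLX = 286 / 6 = 47.6667 ≈ 47.7.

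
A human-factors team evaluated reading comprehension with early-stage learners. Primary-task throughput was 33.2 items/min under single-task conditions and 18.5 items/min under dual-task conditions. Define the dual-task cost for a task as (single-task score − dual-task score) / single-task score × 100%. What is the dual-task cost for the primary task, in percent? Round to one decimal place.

44.3

Cost = (33.2 − 18.5) / 33.2 × 100%
     = 14.7000 / 33.2 × 100% = 44.2771%.
≈ 44.3%.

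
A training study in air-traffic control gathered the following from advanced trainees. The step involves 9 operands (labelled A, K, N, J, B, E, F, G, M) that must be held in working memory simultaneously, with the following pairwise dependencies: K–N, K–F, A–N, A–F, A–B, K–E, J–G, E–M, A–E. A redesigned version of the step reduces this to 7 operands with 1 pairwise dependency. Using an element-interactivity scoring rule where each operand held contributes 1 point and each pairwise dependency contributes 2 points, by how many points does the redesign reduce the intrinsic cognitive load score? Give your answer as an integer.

18

Original: 9 × 1 + 9 × 2 = 9 + 18 = 27.
Redesigned: 7 × 1 + 1 × 2 = 7 + 2 = 9.
Reduction = 27 − 9 = 18.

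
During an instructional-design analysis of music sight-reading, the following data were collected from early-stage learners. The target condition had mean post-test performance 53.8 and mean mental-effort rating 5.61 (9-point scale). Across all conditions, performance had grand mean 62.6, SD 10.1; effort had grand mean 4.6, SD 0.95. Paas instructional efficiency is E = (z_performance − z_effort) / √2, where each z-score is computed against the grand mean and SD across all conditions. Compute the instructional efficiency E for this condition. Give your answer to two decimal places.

z_performance = (53.8 − 62.6) / 10.1 = -8.8000 / 10.1 = -0.8713.
z_effort = (5.61 − 4.6) / 0.95 = 1.0100 / 0.95 = 1.0632.
z_P − z_E = -0.8713 − 1.0632 = -1.9345.
E = -1.9345 / √2 = -1.9345 / 1.41421 = -1.3679 ≈ -1.37.

-1.37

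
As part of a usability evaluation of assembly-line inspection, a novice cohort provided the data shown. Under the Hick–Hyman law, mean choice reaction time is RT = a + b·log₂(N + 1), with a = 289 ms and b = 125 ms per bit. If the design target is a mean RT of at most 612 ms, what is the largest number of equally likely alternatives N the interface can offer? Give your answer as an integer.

Set 289 + 125·log₂(N + 1) ≤ 612.
log₂(N + 1) ≤ (612 − 289) / 125 = 2.5840.
N + 1 ≤ 2^2.5840 = 5.9960.
N ≤ 4.9960, so the largest integer N is 4.

4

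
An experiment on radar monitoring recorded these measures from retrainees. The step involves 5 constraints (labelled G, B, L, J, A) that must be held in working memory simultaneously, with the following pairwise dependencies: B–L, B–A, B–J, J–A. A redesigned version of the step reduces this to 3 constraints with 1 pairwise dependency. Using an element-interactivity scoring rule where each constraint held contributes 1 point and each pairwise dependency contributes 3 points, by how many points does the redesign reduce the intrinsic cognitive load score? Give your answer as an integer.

11

Original: 5 × 1 + 4 × 3 = 5 + 12 = 17.
Redesigned: 3 × 1 + 1 × 3 = 3 + 3 = 6.
Reduction = 17 − 6 = 11.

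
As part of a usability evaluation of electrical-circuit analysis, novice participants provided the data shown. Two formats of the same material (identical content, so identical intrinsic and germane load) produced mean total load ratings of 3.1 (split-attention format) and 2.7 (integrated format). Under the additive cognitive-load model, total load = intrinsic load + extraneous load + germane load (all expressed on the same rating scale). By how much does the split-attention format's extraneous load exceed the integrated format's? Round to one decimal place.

0.4

Intrinsic and germane load are equal across formats, so the difference in total load equals the difference in extraneous load.
Extraneous-load difference = 3.1 − 2.7 = 0.4.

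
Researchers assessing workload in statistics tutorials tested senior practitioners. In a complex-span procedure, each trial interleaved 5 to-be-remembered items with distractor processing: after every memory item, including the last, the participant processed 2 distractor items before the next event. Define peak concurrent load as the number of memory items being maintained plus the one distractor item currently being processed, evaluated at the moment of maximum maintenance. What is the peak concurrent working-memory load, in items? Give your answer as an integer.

6

Maintenance is greatest during the distractor(s) after memory item 5: all 5 memory items are being held.
One distractor item is concurrently being processed.
Peak concurrent load = 5 + 1 = 6 items.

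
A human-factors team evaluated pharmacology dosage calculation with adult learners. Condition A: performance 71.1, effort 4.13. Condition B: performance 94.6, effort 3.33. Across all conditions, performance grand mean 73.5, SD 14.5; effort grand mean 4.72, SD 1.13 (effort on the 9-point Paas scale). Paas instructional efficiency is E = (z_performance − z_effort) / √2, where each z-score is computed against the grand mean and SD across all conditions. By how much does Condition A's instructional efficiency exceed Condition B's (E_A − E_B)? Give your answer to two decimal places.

-1.65

Condition A: z_P = (71.1 − 73.5)/14.5 = -0.1655; z_E = (4.13 − 4.72)/1.13 = -0.5221; E_A = (-0.1655 − (-0.5221))/√2 = 0.2522.
Condition B: z_P = (94.6 − 73.5)/14.5 = 1.4552; z_E = (3.33 − 4.72)/1.13 = -1.2301; E_B = (1.4552 − (-1.2301))/√2 = 1.8988.
E_A − E_B = 0.2522 − 1.8988 = -1.6466 ≈ -1.65.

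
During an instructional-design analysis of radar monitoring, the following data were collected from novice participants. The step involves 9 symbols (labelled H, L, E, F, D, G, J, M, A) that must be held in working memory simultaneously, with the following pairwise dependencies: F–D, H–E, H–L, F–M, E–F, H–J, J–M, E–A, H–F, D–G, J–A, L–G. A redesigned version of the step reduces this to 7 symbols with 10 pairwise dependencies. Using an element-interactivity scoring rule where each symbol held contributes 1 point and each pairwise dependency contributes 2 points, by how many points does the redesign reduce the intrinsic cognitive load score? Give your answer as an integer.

Original: 9 × 1 + 12 × 2 = 9 + 24 = 33.
Redesigned: 7 × 1 + 10 × 2 = 7 + 20 = 27.
Reduction = 33 − 27 = 6.

6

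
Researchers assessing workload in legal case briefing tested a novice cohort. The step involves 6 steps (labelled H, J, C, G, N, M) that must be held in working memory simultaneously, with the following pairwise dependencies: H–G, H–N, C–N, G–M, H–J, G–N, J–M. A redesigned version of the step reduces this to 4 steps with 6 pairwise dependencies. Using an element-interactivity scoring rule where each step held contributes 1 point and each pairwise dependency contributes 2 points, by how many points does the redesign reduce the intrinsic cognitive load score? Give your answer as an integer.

4

Original: 6 × 1 + 7 × 2 = 6 + 14 = 20.
Redesigned: 4 × 1 + 6 × 2 = 4 + 12 = 16.
Reduction = 20 − 16 = 4.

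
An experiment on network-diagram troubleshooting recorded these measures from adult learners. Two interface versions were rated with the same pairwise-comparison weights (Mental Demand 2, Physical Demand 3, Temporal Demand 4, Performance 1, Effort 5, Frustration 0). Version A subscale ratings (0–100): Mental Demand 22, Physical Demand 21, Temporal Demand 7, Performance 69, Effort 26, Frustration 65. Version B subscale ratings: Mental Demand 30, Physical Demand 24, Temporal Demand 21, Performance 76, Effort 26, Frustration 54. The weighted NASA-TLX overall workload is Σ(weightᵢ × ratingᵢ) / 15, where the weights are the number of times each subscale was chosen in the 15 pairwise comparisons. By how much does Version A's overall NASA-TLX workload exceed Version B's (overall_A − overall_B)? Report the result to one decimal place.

Version A weighted sum = 2·22 + 3·21 + 4·7 + 1·69 + 5·26 + 0·65 = 44 + 63 + 28 + 69 + 130 + 0 = 334; overall_A = 334/15 = 22.2667.
Version B weighted sum = 2·30 + 3·24 + 4·21 + 1·76 + 5·26 + 0·54 = 60 + 72 + 84 + 76 + 130 + 0 = 422; overall_B = 422/15 = 28.1333.
Difference = 22.2667 − 28.1333 = -5.8666 ≈ -5.9.

-5.9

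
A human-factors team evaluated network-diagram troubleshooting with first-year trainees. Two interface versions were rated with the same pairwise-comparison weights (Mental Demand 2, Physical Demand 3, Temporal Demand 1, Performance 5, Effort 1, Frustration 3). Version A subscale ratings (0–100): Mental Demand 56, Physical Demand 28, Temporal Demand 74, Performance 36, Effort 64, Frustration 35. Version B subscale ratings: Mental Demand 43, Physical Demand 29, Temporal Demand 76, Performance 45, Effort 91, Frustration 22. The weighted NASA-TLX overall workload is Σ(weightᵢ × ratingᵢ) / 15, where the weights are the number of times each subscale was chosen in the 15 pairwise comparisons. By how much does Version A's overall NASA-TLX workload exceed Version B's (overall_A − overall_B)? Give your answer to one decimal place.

Version A weighted sum = 2·56 + 3·28 + 1·74 + 5·36 + 1·64 + 3·35 = 112 + 84 + 74 + 180 + 64 + 105 = 619; overall_A = 619/15 = 41.2667.
Version B weighted sum = 2·43 + 3·29 + 1·76 + 5·45 + 1·91 + 3·22 = 86 + 87 + 76 + 225 + 91 + 66 = 631; overall_B = 631/15 = 42.0667.
Difference = 41.2667 − 42.0667 = -0.8000 ≈ -0.8.

-0.8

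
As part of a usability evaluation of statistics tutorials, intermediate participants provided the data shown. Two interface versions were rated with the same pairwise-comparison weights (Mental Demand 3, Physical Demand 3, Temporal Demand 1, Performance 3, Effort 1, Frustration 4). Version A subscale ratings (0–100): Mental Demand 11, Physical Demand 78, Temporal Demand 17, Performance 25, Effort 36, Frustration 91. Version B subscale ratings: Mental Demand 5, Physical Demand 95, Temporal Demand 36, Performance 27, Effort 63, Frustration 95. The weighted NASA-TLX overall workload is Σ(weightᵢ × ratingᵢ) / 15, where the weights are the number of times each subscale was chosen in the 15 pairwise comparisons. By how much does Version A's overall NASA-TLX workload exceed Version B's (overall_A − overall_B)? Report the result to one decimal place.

Version A weighted sum = 3·11 + 3·78 + 1·17 + 3·25 + 1·36 + 4·91 = 33 + 234 + 17 + 75 + 36 + 364 = 759; overall_A = 759/15 = 50.6000.
Version B weighted sum = 3·5 + 3·95 + 1·36 + 3·27 + 1·63 + 4·95 = 15 + 285 + 36 + 81 + 63 + 380 = 860; overall_B = 860/15 = 57.3333.
Difference = 50.6000 − 57.3333 = -6.7333 ≈ -6.7.

-6.7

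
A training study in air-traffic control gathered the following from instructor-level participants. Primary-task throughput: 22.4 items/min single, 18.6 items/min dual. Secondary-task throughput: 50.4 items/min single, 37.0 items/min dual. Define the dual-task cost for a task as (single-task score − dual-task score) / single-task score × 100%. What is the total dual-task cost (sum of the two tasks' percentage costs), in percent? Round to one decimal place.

Primary cost = (22.4 − 18.6) / 22.4 × 100% = 16.9643%.
Secondary cost = (50.4 − 37.0) / 50.4 × 100% = 26.5873%.
Total = 16.9643% + 26.5873% = 43.5516% ≈ 43.6%.

43.6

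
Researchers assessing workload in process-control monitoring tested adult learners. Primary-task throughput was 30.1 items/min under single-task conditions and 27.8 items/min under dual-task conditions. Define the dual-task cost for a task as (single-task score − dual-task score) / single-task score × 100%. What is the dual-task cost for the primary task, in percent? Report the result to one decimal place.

7.6

Cost = (30.1 − 27.8) / 30.1 × 100%
     = 2.3000 / 30.1 × 100% = 7.6412%.
≈ 7.6%.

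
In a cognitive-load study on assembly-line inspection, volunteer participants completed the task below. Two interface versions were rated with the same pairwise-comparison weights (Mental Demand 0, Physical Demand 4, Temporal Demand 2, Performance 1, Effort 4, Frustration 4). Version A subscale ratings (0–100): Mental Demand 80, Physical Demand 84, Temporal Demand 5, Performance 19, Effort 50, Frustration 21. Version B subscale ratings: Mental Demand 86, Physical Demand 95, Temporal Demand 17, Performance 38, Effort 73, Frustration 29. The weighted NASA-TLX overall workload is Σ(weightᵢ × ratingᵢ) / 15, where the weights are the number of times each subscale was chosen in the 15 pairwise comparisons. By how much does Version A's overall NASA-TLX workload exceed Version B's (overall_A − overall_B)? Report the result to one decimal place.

Version A weighted sum = 0·80 + 4·84 + 2·5 + 1·19 + 4·50 + 4·21 = 0 + 336 + 10 + 19 + 200 + 84 = 649; overall_A = 649/15 = 43.2667.
Version B weighted sum = 0·86 + 4·95 + 2·17 + 1·38 + 4·73 + 4·29 = 0 + 380 + 34 + 38 + 292 + 116 = 860; overall_B = 860/15 = 57.3333.
Difference = 43.2667 − 57.3333 = -14.0666 ≈ -14.1.

-14.1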